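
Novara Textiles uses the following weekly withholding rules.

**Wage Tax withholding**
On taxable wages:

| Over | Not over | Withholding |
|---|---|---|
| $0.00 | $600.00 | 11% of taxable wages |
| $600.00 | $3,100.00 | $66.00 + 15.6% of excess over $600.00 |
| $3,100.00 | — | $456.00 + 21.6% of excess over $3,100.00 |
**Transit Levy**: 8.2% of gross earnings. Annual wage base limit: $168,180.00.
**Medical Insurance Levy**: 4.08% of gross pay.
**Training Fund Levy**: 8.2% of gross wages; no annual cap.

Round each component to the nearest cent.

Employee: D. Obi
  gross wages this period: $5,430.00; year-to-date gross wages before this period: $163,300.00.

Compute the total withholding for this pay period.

$2,026.24

Wage Tax: taxable = $5,430.00
  $456.00 + 21.6% × ($5,430.00 − $3,100.00) = $456.00 + 21.6% × $2,330.00 = $959.28
Transit Levy: cap $168,180.00 − YTD $163,300.00 = $4,880.00 subject; 8.2% × $4,880.00 = $400.16
Medical Insurance Levy: 4.08% × $5,430.00 = $221.54
Training Fund Levy: 8.2% × $5,430.00 = $445.26
Total: $959.28 + $400.16 + $221.54 + $445.26 = $2,026.24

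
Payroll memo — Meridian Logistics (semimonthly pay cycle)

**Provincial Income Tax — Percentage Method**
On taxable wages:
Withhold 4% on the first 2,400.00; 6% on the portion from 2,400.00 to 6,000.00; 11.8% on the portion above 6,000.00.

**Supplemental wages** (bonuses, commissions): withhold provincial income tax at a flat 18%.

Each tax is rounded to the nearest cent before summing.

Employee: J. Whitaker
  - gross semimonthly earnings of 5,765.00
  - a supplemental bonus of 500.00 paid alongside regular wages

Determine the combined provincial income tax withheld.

Provincial Income Tax: taxable = 5,765.00
  96.00 + 6% × (5,765.00 − 2,400.00) = 96.00 + 6% × 3,365.00 = 297.90
Supplemental (18% flat on bonus): 18% × 500.00 = 90.00
Total provincial income tax: 297.90 + 90.00 = 387.90

387.90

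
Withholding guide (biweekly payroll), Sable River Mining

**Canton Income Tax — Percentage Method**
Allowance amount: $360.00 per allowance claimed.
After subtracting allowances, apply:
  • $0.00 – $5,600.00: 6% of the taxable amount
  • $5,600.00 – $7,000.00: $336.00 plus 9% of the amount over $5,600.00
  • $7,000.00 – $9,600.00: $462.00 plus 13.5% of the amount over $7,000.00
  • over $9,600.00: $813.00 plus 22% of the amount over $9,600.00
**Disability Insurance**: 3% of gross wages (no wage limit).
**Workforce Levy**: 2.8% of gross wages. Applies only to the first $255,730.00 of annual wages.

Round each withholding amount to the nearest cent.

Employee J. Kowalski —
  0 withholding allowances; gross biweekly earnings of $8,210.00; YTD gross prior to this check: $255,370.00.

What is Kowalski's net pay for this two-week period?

$7,328.27

Canton Income Tax: taxable = $8,210.00
  $462.00 + 13.5% × ($8,210.00 − $7,000.00) = $462.00 + 13.5% × $1,210.00 = $625.35
Disability Insurance: 3% × $8,210.00 = $246.30
Workforce Levy: cap $255,730.00 − YTD $255,370.00 = $360.00 subject; 2.8% × $360.00 = $10.08
Total withheld: $625.35 + $246.30 + $10.08 = $881.73
Net pay: $8,210.00 − $881.73 = $7,328.27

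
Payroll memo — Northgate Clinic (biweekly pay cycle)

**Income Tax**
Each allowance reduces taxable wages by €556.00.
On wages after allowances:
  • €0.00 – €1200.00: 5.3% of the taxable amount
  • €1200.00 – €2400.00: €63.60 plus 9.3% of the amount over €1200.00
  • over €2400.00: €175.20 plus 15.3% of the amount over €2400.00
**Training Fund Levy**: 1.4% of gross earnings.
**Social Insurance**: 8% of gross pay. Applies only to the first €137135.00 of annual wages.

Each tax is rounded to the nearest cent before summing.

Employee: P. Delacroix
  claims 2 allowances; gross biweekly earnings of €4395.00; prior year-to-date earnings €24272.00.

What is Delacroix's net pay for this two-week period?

Income Tax: taxable = €4395.00 − 2×€556.00 = €3283.00
  €175.20 + 15.3% × (€3283.00 − €2400.00) = €175.20 + 15.3% × €883.00 = €310.30
Training Fund Levy: 1.4% × €4395.00 = €61.53
Social Insurance: 8% × €4395.00 = €351.60
Total withheld: €310.30 + €61.53 + €351.60 = €723.43
Net pay: €4395.00 − €723.43 = €3671.57

€3671.57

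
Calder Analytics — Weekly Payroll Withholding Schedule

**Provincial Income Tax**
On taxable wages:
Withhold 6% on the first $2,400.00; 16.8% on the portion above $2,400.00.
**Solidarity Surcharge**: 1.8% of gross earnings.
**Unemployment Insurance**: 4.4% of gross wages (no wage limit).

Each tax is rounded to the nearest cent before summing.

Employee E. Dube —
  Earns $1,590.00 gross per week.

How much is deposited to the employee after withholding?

$1,396.02

Provincial Income Tax: taxable = $1,590.00
  6% × $1,590.00 = $95.40
Solidarity Surcharge: 1.8% × $1,590.00 = $28.62
Unemployment Insurance: 4.4% × $1,590.00 = $69.96
Total withheld: $95.40 + $28.62 + $69.96 = $193.98
Net pay: $1,590.00 − $193.98 = $1,396.02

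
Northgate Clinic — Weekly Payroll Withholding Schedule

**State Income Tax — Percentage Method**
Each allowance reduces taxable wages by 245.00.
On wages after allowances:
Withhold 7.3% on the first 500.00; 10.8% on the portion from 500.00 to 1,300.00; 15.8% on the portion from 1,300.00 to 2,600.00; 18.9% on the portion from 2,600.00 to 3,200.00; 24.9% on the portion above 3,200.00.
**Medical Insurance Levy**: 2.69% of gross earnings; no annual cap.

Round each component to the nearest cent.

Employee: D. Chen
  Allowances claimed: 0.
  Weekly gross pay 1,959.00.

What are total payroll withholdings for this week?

State Income Tax: taxable = 1,959.00
  122.90 + 15.8% × (1,959.00 − 1,300.00) = 122.90 + 15.8% × 659.00 = 227.02
Medical Insurance Levy: 2.69% × 1,959.00 = 52.70
Total: 227.02 + 52.70 = 279.72

279.72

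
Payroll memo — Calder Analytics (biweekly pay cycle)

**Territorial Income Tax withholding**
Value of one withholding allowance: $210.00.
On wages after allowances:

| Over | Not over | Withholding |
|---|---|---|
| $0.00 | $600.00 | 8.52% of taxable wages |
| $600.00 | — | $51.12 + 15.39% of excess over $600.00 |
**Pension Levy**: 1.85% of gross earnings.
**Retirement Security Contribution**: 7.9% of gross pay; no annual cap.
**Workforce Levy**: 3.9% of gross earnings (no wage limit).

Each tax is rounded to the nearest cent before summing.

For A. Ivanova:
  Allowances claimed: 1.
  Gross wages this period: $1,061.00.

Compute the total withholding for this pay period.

$234.58

Territorial Income Tax: taxable = $1,061.00 − 1×$210.00 = $851.00
  $51.12 + 15.39% × ($851.00 − $600.00) = $51.12 + 15.39% × $251.00 = $89.75
Pension Levy: 1.85% × $1,061.00 = $19.63
Retirement Security Contribution: 7.9% × $1,061.00 = $83.82
Workforce Levy: 3.9% × $1,061.00 = $41.38
Total: $89.75 + $19.63 + $83.82 + $41.38 = $234.58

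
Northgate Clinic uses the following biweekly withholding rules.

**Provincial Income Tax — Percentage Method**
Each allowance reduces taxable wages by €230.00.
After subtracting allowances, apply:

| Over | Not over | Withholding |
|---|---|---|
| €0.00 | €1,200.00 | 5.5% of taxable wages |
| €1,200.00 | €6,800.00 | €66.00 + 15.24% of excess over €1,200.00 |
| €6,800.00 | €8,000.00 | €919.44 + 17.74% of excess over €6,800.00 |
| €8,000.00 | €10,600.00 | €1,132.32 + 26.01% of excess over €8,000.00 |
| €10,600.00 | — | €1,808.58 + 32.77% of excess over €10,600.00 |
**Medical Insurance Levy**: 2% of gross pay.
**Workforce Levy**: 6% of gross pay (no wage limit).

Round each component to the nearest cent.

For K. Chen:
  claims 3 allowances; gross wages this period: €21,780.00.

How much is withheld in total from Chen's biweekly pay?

€6,988.55

Provincial Income Tax: taxable = €21,780.00 − 3×€230.00 = €21,090.00
  €1,808.58 + 32.77% × (€21,090.00 − €10,600.00) = €1,808.58 + 32.77% × €10,490.00 = €5,246.15
Medical Insurance Levy: 2% × €21,780.00 = €435.60
Workforce Levy: 6% × €21,780.00 = €1,306.80
Total: €5,246.15 + €435.60 + €1,306.80 = €6,988.55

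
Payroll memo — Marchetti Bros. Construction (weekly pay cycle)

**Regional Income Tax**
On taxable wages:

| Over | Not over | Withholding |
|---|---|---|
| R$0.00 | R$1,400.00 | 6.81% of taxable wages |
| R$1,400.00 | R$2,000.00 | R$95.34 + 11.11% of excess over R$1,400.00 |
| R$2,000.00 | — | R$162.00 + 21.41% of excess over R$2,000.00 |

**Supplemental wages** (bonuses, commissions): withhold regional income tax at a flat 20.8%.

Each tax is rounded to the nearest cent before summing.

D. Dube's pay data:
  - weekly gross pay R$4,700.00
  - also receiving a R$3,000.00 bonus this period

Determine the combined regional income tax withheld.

Regional Income Tax: taxable = R$4,700.00
  R$162.00 + 21.41% × (R$4,700.00 − R$2,000.00) = R$162.00 + 21.41% × R$2,700.00 = R$740.07
Supplemental (20.8% flat on bonus): 20.8% × R$3,000.00 = R$624.00
Total regional income tax: R$740.07 + R$624.00 = R$1,364.07

R$1,364.07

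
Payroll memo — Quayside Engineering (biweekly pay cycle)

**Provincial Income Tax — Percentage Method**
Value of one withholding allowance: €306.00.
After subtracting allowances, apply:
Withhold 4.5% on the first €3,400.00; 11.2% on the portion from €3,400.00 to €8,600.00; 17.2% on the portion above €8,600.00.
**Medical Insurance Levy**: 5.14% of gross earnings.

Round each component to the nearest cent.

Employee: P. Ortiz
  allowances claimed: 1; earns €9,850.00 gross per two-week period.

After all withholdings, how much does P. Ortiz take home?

€8,445.94

Provincial Income Tax: taxable = €9,850.00 − 1×€306.00 = €9,544.00
  €735.40 + 17.2% × (€9,544.00 − €8,600.00) = €735.40 + 17.2% × €944.00 = €897.77
Medical Insurance Levy: 5.14% × €9,850.00 = €506.29
Total withheld: €897.77 + €506.29 = €1,404.06
Net pay: €9,850.00 − €1,404.06 = €8,445.94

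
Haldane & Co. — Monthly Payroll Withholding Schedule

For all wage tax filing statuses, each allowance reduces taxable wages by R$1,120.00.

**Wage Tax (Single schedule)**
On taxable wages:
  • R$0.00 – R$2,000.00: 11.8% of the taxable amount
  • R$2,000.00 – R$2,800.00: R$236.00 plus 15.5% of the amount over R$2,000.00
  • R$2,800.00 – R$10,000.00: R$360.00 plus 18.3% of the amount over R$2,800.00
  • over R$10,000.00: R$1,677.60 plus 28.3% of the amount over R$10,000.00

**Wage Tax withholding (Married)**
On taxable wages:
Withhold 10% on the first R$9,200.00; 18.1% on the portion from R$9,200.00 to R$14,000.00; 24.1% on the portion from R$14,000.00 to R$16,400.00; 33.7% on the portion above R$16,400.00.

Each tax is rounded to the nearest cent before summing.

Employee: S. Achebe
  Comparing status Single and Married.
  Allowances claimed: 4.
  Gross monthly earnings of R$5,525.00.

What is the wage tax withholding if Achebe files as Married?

Wage Tax (Married): taxable = R$5,525.00 − 4×R$1,120.00 = R$1,045.00
  10% × R$1,045.00 = R$104.50

R$104.50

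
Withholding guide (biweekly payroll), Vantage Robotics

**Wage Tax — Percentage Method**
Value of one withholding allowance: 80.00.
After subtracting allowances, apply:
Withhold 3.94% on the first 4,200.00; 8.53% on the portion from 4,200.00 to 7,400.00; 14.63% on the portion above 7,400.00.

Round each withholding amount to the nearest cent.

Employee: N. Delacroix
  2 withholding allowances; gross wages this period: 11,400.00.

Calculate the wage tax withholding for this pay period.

1,000.23

Wage Tax: taxable = 11,400.00 − 2×80.00 = 11,240.00
  438.44 + 14.63% × (11,240.00 − 7,400.00) = 438.44 + 14.63% × 3,840.00 = 1,000.23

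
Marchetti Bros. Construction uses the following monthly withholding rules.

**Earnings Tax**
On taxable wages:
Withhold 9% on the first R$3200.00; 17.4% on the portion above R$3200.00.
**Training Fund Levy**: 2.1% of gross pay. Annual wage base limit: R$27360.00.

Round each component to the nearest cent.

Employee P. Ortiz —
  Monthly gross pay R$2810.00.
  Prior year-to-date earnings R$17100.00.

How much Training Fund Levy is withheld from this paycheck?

Training Fund Levy: 2.1% × R$2810.00 = R$59.01

R$59.01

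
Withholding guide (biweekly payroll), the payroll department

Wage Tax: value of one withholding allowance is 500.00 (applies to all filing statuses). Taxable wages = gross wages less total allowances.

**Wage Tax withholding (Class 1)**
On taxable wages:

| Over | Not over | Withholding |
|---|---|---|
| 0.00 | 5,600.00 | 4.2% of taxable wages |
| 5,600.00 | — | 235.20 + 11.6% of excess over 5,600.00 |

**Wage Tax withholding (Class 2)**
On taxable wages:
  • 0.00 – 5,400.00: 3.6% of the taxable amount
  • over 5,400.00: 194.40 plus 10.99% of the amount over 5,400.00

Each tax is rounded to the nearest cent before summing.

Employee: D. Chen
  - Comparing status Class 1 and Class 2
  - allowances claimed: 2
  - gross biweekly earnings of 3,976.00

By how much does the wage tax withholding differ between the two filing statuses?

17.85

Wage Tax (Class 1): taxable = 3,976.00 − 2×500.00 = 2,976.00
  4.2% × 2,976.00 = 124.99
Wage Tax (Class 2): taxable = 3,976.00 − 2×500.00 = 2,976.00
  3.6% × 2,976.00 = 107.14
Difference: |124.99 − 107.14| = 17.85 (higher under Class 1)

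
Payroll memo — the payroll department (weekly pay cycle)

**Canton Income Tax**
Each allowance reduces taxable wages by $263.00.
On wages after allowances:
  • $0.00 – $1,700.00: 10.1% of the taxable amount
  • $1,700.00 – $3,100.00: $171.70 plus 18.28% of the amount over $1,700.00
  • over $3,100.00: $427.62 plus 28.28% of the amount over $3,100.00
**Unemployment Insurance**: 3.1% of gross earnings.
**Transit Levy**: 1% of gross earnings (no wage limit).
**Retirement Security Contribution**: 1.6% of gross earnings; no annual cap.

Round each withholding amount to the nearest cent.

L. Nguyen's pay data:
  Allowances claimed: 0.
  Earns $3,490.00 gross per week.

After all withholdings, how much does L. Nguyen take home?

Canton Income Tax: taxable = $3,490.00
  $427.62 + 28.28% × ($3,490.00 − $3,100.00) = $427.62 + 28.28% × $390.00 = $537.91
Unemployment Insurance: 3.1% × $3,490.00 = $108.19
Transit Levy: 1% × $3,490.00 = $34.90
Retirement Security Contribution: 1.6% × $3,490.00 = $55.84
Total withheld: $537.91 + $108.19 + $34.90 + $55.84 = $736.84
Net pay: $3,490.00 − $736.84 = $2,753.16

$2,753.16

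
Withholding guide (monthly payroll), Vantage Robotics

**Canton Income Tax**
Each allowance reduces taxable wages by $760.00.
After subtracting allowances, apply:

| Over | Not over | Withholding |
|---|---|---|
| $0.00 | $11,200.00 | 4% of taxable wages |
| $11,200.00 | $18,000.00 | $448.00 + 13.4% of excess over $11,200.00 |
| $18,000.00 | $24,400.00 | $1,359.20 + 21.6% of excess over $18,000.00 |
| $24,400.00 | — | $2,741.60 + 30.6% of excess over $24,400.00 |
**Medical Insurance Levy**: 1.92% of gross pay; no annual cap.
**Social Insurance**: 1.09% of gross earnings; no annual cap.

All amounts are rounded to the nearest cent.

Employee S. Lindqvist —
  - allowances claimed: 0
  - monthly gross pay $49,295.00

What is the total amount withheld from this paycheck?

Canton Income Tax: taxable = $49,295.00
  $2,741.60 + 30.6% × ($49,295.00 − $24,400.00) = $2,741.60 + 30.6% × $24,895.00 = $10,359.47
Medical Insurance Levy: 1.92% × $49,295.00 = $946.46
Social Insurance: 1.09% × $49,295.00 = $537.32
Total: $10,359.47 + $946.46 + $537.32 = $11,843.25

$11,843.25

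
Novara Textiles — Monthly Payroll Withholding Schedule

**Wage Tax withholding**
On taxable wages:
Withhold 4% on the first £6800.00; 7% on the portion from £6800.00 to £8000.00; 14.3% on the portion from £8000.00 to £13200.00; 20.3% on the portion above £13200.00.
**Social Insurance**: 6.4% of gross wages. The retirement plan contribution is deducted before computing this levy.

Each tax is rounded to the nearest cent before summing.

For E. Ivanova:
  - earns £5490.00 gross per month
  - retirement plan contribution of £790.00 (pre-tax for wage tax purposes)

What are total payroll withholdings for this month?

Wage Tax: taxable = £5490.00 − £790.00 = £4700.00
  4% × £4700.00 = £188.00
Social Insurance: 6.4% × £4700.00 = £300.80
Total: £188.00 + £300.80 = £488.80

£488.80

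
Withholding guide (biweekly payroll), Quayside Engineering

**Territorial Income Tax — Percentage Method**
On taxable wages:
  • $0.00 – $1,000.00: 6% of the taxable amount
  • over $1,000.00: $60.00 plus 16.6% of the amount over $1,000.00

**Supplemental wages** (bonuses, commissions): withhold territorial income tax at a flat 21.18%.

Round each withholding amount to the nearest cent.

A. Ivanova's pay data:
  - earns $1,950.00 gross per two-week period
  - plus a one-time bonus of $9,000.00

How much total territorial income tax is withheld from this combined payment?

Territorial Income Tax: taxable = $1,950.00
  $60.00 + 16.6% × ($1,950.00 − $1,000.00) = $60.00 + 16.6% × $950.00 = $217.70
Supplemental (21.18% flat on bonus): 21.18% × $9,000.00 = $1,906.20
Total territorial income tax: $217.70 + $1,906.20 = $2,123.90

$2,123.90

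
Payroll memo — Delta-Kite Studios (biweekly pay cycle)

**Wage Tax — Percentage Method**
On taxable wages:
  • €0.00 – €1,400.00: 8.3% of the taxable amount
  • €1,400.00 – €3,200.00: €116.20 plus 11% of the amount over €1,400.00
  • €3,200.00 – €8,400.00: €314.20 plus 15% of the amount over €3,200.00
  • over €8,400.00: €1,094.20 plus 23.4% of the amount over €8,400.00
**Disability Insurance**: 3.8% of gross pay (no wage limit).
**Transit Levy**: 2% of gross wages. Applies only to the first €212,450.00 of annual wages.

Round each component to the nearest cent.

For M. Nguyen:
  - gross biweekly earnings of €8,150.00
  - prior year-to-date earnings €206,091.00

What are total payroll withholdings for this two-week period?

€1,493.58

Wage Tax: taxable = €8,150.00
  €314.20 + 15% × (€8,150.00 − €3,200.00) = €314.20 + 15% × €4,950.00 = €1,056.70
Disability Insurance: 3.8% × €8,150.00 = €309.70
Transit Levy: cap €212,450.00 − YTD €206,091.00 = €6,359.00 subject; 2% × €6,359.00 = €127.18
Total: €1,056.70 + €309.70 + €127.18 = €1,493.58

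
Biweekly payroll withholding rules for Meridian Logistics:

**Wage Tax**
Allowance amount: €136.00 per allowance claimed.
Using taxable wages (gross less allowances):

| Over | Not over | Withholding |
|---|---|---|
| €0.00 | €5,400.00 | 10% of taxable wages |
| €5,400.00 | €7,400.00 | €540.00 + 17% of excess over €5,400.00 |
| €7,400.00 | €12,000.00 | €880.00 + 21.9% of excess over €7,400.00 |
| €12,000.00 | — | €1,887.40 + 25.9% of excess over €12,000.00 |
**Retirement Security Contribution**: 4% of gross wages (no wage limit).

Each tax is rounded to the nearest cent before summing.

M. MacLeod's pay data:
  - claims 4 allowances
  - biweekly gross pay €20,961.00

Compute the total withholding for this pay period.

€4,905.84

Wage Tax: taxable = €20,961.00 − 4×€136.00 = €20,417.00
  €1,887.40 + 25.9% × (€20,417.00 − €12,000.00) = €1,887.40 + 25.9% × €8,417.00 = €4,067.40
Retirement Security Contribution: 4% × €20,961.00 = €838.44
Total: €4,067.40 + €838.44 = €4,905.84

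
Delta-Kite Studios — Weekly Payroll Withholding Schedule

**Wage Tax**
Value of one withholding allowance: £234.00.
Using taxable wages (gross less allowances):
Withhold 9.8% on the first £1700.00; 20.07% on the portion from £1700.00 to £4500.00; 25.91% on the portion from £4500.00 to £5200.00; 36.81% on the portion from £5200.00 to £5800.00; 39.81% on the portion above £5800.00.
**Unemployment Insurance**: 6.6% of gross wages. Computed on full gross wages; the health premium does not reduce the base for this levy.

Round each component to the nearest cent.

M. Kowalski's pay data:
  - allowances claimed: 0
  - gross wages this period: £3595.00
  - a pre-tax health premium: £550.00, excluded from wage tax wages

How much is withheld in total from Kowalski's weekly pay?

£673.81

Wage Tax: taxable = £3595.00 − £550.00 = £3045.00
  £166.60 + 20.07% × (£3045.00 − £1700.00) = £166.60 + 20.07% × £1345.00 = £436.54
Unemployment Insurance: 6.6% × £3595.00 = £237.27
Total: £436.54 + £237.27 = £673.81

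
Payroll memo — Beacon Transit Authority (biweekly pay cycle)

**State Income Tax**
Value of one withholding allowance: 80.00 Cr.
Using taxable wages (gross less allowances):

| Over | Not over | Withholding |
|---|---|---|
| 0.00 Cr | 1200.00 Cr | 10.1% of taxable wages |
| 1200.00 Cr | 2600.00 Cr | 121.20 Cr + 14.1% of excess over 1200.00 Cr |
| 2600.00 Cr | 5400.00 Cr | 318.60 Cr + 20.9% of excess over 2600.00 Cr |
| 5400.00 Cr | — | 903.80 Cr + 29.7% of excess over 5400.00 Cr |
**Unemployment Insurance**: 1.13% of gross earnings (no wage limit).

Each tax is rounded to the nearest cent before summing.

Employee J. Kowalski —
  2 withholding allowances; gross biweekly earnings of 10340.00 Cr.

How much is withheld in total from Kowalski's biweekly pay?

State Income Tax: taxable = 10340.00 Cr − 2×80.00 Cr = 10180.00 Cr
  903.80 Cr + 29.7% × (10180.00 Cr − 5400.00 Cr) = 903.80 Cr + 29.7% × 4780.00 Cr = 2323.46 Cr
Unemployment Insurance: 1.13% × 10340.00 Cr = 116.84 Cr
Total: 2323.46 Cr + 116.84 Cr = 2440.30 Cr

2440.30 Cr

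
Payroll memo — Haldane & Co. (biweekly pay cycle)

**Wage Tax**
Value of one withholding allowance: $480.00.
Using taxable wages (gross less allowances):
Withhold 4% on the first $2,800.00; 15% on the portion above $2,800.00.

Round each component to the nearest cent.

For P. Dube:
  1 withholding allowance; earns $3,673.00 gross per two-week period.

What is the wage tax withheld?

Wage Tax: taxable = $3,673.00 − 1×$480.00 = $3,193.00
  $112.00 + 15% × ($3,193.00 − $2,800.00) = $112.00 + 15% × $393.00 = $170.95

$170.95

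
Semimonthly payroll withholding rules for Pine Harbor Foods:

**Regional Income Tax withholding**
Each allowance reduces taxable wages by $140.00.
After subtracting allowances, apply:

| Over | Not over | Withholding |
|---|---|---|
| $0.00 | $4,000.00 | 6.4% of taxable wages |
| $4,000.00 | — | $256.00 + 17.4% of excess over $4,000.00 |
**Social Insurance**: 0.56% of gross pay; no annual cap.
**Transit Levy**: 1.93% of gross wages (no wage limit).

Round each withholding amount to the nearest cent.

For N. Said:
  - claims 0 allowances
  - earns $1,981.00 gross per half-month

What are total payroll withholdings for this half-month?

Regional Income Tax: taxable = $1,981.00
  6.4% × $1,981.00 = $126.78
Social Insurance: 0.56% × $1,981.00 = $11.09
Transit Levy: 1.93% × $1,981.00 = $38.23
Total: $126.78 + $11.09 + $38.23 = $176.10

$176.10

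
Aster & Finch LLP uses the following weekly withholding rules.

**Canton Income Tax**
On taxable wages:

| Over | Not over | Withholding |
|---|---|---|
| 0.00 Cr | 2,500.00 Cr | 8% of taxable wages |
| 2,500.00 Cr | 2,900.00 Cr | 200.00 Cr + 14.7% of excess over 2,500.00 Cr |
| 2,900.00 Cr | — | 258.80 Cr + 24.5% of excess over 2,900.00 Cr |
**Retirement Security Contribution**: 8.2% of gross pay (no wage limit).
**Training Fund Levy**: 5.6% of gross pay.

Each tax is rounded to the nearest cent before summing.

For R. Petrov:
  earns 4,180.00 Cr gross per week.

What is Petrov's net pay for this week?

Canton Income Tax: taxable = 4,180.00 Cr
  258.80 Cr + 24.5% × (4,180.00 Cr − 2,900.00 Cr) = 258.80 Cr + 24.5% × 1,280.00 Cr = 572.40 Cr
Retirement Security Contribution: 8.2% × 4,180.00 Cr = 342.76 Cr
Training Fund Levy: 5.6% × 4,180.00 Cr = 234.08 Cr
Total withheld: 572.40 Cr + 342.76 Cr + 234.08 Cr = 1,149.24 Cr
Net pay: 4,180.00 Cr − 1,149.24 Cr = 3,030.76 Cr

3,030.76 Cr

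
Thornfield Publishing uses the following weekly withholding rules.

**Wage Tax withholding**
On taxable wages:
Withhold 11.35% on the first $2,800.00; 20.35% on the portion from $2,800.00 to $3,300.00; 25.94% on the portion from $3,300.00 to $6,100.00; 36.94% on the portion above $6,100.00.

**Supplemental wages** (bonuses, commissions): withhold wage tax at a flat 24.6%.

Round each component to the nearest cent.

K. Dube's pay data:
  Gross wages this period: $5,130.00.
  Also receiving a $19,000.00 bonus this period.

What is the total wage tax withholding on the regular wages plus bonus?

Wage Tax: taxable = $5,130.00
  $419.55 + 25.94% × ($5,130.00 − $3,300.00) = $419.55 + 25.94% × $1,830.00 = $894.25
Supplemental (24.6% flat on bonus): 24.6% × $19,000.00 = $4,674.00
Total wage tax: $894.25 + $4,674.00 = $5,568.25

$5,568.25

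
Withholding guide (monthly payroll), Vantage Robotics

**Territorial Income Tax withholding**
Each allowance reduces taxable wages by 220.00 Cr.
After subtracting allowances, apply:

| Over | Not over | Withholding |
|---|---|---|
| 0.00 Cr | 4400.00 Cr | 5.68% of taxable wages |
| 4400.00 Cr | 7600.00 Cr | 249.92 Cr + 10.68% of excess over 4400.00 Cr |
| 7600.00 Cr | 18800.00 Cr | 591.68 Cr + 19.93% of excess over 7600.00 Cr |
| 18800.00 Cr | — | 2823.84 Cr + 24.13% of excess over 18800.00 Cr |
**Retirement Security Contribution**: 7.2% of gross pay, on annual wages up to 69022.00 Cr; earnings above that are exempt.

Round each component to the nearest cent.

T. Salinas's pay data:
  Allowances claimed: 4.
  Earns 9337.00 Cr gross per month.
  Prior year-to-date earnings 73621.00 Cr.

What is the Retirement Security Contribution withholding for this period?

0.00 Cr

Retirement Security Contribution: YTD 73621.00 Cr ≥ cap 69022.00 Cr → 0.00 Cr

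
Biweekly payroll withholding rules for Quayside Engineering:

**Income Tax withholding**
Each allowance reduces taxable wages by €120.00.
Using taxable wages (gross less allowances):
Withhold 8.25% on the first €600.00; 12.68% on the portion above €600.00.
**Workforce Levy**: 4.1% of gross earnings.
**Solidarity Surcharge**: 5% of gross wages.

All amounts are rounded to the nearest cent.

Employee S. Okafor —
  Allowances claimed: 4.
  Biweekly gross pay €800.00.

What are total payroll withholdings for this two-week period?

€99.20

Income Tax: taxable = €800.00 − 4×€120.00 = €320.00
  8.25% × €320.00 = €26.40
Workforce Levy: 4.1% × €800.00 = €32.80
Solidarity Surcharge: 5% × €800.00 = €40.00
Total: €26.40 + €32.80 + €40.00 = €99.20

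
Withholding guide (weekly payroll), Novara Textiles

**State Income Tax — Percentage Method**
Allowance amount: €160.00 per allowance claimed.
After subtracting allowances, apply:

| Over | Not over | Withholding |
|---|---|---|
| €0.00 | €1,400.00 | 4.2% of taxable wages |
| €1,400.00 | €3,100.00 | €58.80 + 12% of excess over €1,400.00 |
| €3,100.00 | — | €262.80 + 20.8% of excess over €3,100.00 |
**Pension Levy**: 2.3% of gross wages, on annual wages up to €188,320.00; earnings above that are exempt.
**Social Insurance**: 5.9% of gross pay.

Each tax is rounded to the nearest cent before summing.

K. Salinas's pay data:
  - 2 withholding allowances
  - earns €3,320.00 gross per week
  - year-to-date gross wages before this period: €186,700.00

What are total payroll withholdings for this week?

State Income Tax: taxable = €3,320.00 − 2×€160.00 = €3,000.00
  €58.80 + 12% × (€3,000.00 − €1,400.00) = €58.80 + 12% × €1,600.00 = €250.80
Pension Levy: cap €188,320.00 − YTD €186,700.00 = €1,620.00 subject; 2.3% × €1,620.00 = €37.26
Social Insurance: 5.9% × €3,320.00 = €195.88
Total: €250.80 + €37.26 + €195.88 = €483.94

€483.94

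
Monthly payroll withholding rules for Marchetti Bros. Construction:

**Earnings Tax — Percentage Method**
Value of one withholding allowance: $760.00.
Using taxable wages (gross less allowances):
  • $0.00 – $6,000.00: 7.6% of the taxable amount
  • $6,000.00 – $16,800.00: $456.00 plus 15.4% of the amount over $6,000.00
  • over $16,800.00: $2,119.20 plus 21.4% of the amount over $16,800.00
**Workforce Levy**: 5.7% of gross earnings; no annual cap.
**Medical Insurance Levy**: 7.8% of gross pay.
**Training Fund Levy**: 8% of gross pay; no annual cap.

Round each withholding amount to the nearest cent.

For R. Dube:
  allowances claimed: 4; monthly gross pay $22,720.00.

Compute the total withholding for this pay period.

Earnings Tax: taxable = $22,720.00 − 4×$760.00 = $19,680.00
  $2,119.20 + 21.4% × ($19,680.00 − $16,800.00) = $2,119.20 + 21.4% × $2,880.00 = $2,735.52
Workforce Levy: 5.7% × $22,720.00 = $1,295.04
Medical Insurance Levy: 7.8% × $22,720.00 = $1,772.16
Training Fund Levy: 8% × $22,720.00 = $1,817.60
Total: $2,735.52 + $1,295.04 + $1,772.16 + $1,817.60 = $7,620.32

$7,620.32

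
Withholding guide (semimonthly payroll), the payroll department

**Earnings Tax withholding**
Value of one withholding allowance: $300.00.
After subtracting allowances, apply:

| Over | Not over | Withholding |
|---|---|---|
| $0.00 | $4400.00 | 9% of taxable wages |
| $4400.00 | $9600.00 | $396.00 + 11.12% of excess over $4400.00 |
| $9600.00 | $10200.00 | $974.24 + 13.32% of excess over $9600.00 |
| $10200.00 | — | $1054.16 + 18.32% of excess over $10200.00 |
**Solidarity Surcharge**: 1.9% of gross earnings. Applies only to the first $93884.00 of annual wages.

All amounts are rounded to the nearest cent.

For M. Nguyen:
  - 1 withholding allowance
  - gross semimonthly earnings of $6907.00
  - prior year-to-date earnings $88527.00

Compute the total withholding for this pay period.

$743.20

Earnings Tax: taxable = $6907.00 − 1×$300.00 = $6607.00
  $396.00 + 11.12% × ($6607.00 − $4400.00) = $396.00 + 11.12% × $2207.00 = $641.42
Solidarity Surcharge: cap $93884.00 − YTD $88527.00 = $5357.00 subject; 1.9% × $5357.00 = $101.78
Total: $641.42 + $101.78 = $743.20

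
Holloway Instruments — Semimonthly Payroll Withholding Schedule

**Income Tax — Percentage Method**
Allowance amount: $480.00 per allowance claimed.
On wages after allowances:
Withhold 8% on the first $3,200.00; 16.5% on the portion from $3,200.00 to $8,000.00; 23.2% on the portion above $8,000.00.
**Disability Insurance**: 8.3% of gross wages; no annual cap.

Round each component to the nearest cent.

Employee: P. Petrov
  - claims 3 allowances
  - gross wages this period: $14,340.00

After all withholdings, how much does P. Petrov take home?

Income Tax: taxable = $14,340.00 − 3×$480.00 = $12,900.00
  $1,048.00 + 23.2% × ($12,900.00 − $8,000.00) = $1,048.00 + 23.2% × $4,900.00 = $2,184.80
Disability Insurance: 8.3% × $14,340.00 = $1,190.22
Total withheld: $2,184.80 + $1,190.22 = $3,375.02
Net pay: $14,340.00 − $3,375.02 = $10,964.98

$10,964.98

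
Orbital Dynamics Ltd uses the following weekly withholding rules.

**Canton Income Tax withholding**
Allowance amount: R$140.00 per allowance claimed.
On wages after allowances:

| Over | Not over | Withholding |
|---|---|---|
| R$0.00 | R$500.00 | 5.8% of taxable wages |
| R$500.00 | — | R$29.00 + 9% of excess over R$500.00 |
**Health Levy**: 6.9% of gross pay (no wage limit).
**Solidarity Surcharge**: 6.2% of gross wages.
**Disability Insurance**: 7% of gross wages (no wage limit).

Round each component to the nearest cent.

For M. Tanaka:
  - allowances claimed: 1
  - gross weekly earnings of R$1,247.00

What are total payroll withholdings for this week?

R$334.27

Canton Income Tax: taxable = R$1,247.00 − 1×R$140.00 = R$1,107.00
  R$29.00 + 9% × (R$1,107.00 − R$500.00) = R$29.00 + 9% × R$607.00 = R$83.63
Health Levy: 6.9% × R$1,247.00 = R$86.04
Solidarity Surcharge: 6.2% × R$1,247.00 = R$77.31
Disability Insurance: 7% × R$1,247.00 = R$87.29
Total: R$83.63 + R$86.04 + R$77.31 + R$87.29 = R$334.27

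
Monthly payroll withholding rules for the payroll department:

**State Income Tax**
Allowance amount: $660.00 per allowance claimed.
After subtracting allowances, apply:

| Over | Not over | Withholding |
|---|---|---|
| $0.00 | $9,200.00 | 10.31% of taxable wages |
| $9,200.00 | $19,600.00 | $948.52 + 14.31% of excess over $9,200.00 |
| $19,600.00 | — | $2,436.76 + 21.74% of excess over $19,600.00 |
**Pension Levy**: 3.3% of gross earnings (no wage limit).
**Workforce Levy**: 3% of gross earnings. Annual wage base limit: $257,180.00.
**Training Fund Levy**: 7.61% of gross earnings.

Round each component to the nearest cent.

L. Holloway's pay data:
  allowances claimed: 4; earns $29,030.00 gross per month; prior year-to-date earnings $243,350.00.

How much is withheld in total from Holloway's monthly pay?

$7,494.98

State Income Tax: taxable = $29,030.00 − 4×$660.00 = $26,390.00
  $2,436.76 + 21.74% × ($26,390.00 − $19,600.00) = $2,436.76 + 21.74% × $6,790.00 = $3,912.91
Pension Levy: 3.3% × $29,030.00 = $957.99
Workforce Levy: cap $257,180.00 − YTD $243,350.00 = $13,830.00 subject; 3% × $13,830.00 = $414.90
Training Fund Levy: 7.61% × $29,030.00 = $2,209.18
Total: $3,912.91 + $957.99 + $414.90 + $2,209.18 = $7,494.98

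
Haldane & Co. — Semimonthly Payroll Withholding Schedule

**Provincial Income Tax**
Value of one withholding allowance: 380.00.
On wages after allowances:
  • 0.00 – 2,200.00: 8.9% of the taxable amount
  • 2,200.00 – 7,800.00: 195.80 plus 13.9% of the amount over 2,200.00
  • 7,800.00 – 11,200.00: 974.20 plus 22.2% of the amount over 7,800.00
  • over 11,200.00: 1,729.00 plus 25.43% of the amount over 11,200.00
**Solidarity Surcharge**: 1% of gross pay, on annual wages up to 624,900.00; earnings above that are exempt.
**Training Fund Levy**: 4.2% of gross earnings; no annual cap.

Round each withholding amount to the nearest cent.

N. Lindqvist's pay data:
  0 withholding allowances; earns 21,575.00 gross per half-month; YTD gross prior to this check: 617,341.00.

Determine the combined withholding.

Provincial Income Tax: taxable = 21,575.00
  1,729.00 + 25.43% × (21,575.00 − 11,200.00) = 1,729.00 + 25.43% × 10,375.00 = 4,367.36
Solidarity Surcharge: cap 624,900.00 − YTD 617,341.00 = 7,559.00 subject; 1% × 7,559.00 = 75.59
Training Fund Levy: 4.2% × 21,575.00 = 906.15
Total: 4,367.36 + 75.59 + 906.15 = 5,349.10

5,349.10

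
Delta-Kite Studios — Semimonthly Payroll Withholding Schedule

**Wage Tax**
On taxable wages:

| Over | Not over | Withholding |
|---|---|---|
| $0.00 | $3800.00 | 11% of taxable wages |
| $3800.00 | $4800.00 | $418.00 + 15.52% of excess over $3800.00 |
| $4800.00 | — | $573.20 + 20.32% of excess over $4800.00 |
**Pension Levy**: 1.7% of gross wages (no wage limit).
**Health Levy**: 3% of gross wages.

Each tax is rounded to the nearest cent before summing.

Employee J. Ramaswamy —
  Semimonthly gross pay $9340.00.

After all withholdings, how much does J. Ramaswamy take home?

Wage Tax: taxable = $9340.00
  $573.20 + 20.32% × ($9340.00 − $4800.00) = $573.20 + 20.32% × $4540.00 = $1495.73
Pension Levy: 1.7% × $9340.00 = $158.78
Health Levy: 3% × $9340.00 = $280.20
Total withheld: $1495.73 + $158.78 + $280.20 = $1934.71
Net pay: $9340.00 − $1934.71 = $7405.29

$7405.29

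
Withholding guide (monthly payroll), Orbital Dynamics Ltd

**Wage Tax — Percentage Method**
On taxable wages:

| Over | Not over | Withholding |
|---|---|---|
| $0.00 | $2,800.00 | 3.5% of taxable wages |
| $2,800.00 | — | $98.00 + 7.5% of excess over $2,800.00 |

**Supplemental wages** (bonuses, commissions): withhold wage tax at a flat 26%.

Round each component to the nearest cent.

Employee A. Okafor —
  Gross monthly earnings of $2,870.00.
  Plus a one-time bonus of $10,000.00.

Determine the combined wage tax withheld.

$2,703.25

Wage Tax: taxable = $2,870.00
  $98.00 + 7.5% × ($2,870.00 − $2,800.00) = $98.00 + 7.5% × $70.00 = $103.25
Supplemental (26% flat on bonus): 26% × $10,000.00 = $2,600.00
Total wage tax: $103.25 + $2,600.00 = $2,703.25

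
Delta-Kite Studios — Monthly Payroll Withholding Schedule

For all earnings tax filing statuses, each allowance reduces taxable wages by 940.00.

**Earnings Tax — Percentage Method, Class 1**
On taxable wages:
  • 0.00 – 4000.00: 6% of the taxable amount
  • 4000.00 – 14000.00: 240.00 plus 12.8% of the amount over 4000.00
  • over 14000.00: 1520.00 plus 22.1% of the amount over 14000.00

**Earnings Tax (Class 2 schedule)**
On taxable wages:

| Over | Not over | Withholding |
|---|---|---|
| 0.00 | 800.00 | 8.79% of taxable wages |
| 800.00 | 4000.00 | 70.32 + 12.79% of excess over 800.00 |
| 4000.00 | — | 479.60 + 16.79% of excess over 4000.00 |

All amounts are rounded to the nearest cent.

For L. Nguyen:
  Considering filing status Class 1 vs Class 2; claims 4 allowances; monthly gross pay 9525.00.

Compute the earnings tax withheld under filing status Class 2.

775.94

Earnings Tax (Class 2): taxable = 9525.00 − 4×940.00 = 5765.00
  479.60 + 16.79% × (5765.00 − 4000.00) = 479.60 + 16.79% × 1765.00 = 775.94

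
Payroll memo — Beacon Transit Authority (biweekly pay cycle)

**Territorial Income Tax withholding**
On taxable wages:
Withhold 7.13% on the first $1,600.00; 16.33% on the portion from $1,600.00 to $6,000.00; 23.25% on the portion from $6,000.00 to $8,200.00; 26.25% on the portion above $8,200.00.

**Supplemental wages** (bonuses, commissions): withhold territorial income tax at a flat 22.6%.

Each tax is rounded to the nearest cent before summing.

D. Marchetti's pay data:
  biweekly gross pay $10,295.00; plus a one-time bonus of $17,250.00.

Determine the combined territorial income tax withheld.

$5,792.54

Territorial Income Tax: taxable = $10,295.00
  $1,344.10 + 26.25% × ($10,295.00 − $8,200.00) = $1,344.10 + 26.25% × $2,095.00 = $1,894.04
Supplemental (22.6% flat on bonus): 22.6% × $17,250.00 = $3,898.50
Total territorial income tax: $1,894.04 + $3,898.50 = $5,792.54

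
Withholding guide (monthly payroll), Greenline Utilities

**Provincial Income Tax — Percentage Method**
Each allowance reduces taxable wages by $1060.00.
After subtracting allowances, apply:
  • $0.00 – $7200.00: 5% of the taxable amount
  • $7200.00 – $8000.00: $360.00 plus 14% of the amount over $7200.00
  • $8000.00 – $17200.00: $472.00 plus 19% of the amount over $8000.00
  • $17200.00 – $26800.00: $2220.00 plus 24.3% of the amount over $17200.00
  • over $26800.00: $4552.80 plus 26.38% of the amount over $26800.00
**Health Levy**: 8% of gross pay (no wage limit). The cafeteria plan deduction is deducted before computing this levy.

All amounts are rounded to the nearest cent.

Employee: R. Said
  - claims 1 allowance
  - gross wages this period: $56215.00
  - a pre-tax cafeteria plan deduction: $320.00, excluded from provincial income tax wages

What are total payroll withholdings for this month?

$16420.03

Provincial Income Tax: taxable = $56215.00 − $320.00 − 1×$1060.00 = $54835.00
  $4552.80 + 26.38% × ($54835.00 − $26800.00) = $4552.80 + 26.38% × $28035.00 = $11948.43
Health Levy: 8% × $55895.00 = $4471.60
Total: $11948.43 + $4471.60 = $16420.03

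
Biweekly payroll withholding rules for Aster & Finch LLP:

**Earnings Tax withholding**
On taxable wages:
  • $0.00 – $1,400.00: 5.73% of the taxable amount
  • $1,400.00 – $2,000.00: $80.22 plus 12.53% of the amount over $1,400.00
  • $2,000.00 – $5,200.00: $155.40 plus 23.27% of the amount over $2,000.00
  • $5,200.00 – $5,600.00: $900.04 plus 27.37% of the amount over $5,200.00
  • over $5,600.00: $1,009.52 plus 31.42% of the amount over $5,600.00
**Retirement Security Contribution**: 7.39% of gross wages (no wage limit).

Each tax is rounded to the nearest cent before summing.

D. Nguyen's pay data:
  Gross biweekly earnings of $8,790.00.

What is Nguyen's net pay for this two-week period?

Earnings Tax: taxable = $8,790.00
  $1,009.52 + 31.42% × ($8,790.00 − $5,600.00) = $1,009.52 + 31.42% × $3,190.00 = $2,011.82
Retirement Security Contribution: 7.39% × $8,790.00 = $649.58
Total withheld: $2,011.82 + $649.58 = $2,661.40
Net pay: $8,790.00 − $2,661.40 = $6,128.60

$6,128.60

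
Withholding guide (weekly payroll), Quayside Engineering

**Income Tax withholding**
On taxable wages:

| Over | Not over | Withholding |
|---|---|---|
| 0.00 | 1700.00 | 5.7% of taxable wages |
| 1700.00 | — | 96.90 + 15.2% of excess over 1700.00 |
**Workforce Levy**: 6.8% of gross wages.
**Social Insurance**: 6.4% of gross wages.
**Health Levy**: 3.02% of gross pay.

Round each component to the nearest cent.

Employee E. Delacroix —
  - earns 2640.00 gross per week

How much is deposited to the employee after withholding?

1972.01

Income Tax: taxable = 2640.00
  96.90 + 15.2% × (2640.00 − 1700.00) = 96.90 + 15.2% × 940.00 = 239.78
Workforce Levy: 6.8% × 2640.00 = 179.52
Social Insurance: 6.4% × 2640.00 = 168.96
Health Levy: 3.02% × 2640.00 = 79.73
Total withheld: 239.78 + 179.52 + 168.96 + 79.73 = 667.99
Net pay: 2640.00 − 667.99 = 1972.01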